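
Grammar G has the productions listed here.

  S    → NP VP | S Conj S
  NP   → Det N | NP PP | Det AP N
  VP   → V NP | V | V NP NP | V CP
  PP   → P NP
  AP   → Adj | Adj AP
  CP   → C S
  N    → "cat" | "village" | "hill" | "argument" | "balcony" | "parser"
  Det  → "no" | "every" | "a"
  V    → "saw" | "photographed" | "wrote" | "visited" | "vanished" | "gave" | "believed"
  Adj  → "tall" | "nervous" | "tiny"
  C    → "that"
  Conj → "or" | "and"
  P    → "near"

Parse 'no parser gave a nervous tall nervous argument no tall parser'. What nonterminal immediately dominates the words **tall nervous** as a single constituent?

[S [NP [Det no] [N parser]] [VP [V gave] [NP [Det a] [AP [Adj nervous] [AP [Adj tall] [AP [Adj nervous]]]] [N argument]] [NP [Det no] [AP [Adj tall]] [N parser]]]]
The span 'tall nervous' is the AP node built by AP → Adj AP.

AP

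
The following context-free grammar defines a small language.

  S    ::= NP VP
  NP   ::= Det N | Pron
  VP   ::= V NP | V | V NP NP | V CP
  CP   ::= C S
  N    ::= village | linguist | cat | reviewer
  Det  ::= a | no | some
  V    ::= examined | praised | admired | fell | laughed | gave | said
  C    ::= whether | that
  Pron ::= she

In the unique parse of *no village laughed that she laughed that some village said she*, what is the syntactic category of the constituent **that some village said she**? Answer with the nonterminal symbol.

S
  NP
    Det: no
    N: village
  VP
    V: laughed
    CP
      C: that
      S
        NP
          Pron: she
        VP
          V: laughed
          CP
            C: that
            S
              NP
                Det: some
                N: village
              VP
                V: said
                NP
                  Pron: she
The span 'that some village said she' is the CP node built by CP → C S.

CP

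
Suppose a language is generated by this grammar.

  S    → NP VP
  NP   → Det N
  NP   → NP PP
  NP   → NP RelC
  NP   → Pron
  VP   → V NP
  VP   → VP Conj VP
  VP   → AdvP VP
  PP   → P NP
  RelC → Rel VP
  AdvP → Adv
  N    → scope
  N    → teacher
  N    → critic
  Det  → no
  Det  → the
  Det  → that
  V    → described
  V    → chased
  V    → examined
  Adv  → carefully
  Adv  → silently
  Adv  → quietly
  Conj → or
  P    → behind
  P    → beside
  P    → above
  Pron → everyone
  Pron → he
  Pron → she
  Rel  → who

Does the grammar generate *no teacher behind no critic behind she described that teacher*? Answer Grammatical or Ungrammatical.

Grammatical

[S [NP [NP [Det no] [N teacher]] [PP [P behind] [NP [NP [Det no] [N critic]] [PP [P behind] [NP [Pron she]]]]]] [VP [V described] [NP [Det that] [N teacher]]]]
Every word is introduced by a lexical rule and the phrasal rules combine the resulting categories into a single S.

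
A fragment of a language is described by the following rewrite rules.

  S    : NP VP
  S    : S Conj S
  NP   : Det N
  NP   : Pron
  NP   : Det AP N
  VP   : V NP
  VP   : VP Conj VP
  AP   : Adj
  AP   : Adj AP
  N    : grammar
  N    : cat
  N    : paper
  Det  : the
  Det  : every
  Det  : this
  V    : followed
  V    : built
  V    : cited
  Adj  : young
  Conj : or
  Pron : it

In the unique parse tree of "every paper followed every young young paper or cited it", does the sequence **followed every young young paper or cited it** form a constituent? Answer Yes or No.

Yes

[S [NP [Det every] [N paper]] [VP [VP [V followed] [NP [Det every] [AP [Adj young] [AP [Adj young]]] [N paper]]] [Conj or] [VP [V cited] [NP [Pron it]]]]]
The words 'followed every young young paper or cited it' are exhaustively dominated by a single VP node (built by VP → VP Conj VP), so they form a constituent.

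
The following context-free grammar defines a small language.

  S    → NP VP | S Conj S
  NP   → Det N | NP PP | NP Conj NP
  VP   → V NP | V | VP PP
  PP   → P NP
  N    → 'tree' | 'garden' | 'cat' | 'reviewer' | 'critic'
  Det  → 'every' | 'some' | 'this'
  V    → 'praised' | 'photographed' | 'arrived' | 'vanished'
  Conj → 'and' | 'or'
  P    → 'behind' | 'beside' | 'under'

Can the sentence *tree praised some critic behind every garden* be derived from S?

For S → NP VP, no prefix of the string parses as an NP. The alternative S rule S → S Conj S likewise has no satisfying split.

Ungrammatical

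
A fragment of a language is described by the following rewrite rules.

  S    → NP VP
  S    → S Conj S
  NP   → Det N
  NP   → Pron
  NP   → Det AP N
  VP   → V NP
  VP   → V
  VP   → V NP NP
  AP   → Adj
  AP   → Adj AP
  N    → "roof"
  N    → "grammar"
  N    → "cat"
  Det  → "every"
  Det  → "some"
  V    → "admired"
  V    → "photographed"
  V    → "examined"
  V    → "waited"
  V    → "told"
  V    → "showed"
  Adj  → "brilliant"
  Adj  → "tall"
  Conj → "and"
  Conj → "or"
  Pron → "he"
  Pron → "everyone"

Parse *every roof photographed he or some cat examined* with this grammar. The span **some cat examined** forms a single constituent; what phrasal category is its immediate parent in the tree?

S

S
  S
    NP
      Det: every
      N: roof
    VP
      V: photographed
      NP
        Pron: he
  Conj: or
  S
    NP
      Det: some
      N: cat
    VP
      V: examined
The span 'some cat examined' is the S node built by S → NP VP.
Its mother is the S built by S → S Conj S.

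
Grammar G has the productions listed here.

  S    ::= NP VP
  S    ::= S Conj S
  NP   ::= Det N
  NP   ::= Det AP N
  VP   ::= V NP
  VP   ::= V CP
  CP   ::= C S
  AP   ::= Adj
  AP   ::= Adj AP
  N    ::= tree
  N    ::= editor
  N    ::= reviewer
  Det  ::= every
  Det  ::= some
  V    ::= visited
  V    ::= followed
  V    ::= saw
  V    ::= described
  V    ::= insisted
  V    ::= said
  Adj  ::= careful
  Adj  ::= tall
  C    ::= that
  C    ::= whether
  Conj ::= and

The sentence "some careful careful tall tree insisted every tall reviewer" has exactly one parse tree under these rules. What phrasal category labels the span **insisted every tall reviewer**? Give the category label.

[S [NP [Det some] [AP [Adj careful] [AP [Adj careful] [AP [Adj tall]]]] [N tree]] [VP [V insisted] [NP [Det every] [AP [Adj tall]] [N reviewer]]]]
The span 'insisted every tall reviewer' is the VP node built by VP → V NP.

VP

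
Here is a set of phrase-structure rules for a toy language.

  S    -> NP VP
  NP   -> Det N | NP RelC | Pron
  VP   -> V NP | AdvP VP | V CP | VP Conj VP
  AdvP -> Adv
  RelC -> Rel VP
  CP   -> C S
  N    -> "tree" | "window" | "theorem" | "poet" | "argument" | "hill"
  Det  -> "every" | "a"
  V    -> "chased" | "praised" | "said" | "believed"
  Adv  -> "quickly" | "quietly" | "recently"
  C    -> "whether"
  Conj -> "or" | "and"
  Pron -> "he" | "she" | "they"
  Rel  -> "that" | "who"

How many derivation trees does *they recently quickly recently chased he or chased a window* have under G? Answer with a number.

4

Two of the 4 distinct bracketings:
[S [NP [Pron they]] [VP [AdvP [Adv recently]] [VP [AdvP [Adv quickly]] [VP [AdvP [Adv recently]] [VP [VP [V chased] [NP [Pron he]]] [Conj or] [VP [V chased] [NP [Det a] [N window]]]]]]]]
[S [NP [Pron they]] [VP [AdvP [Adv recently]] [VP [AdvP [Adv quickly]] [VP [VP [AdvP [Adv recently]] [VP [V chased] [NP [Pron he]]]] [Conj or] [VP [V chased] [NP [Det a] [N window]]]]]]]
The trees differ in how a recursive rule is bracketed over the same span.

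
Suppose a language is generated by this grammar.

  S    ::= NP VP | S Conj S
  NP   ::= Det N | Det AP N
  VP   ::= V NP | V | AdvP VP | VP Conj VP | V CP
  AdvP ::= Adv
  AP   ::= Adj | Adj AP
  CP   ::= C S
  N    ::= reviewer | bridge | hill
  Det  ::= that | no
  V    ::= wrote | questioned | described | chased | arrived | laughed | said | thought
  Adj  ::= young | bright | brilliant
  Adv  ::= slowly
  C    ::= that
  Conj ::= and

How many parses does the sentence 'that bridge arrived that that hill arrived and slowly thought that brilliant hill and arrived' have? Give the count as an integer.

7

Two of the 7 distinct bracketings:
[S [NP [Det that] [N bridge]] [VP [VP [V arrived] [CP [C that] [S [NP [Det that] [N hill]] [VP [V arrived]]]]] [Conj and] [VP [AdvP [Adv slowly]] [VP [VP [V thought] [NP [Det that] [AP [Adj brilliant]] [N hill]]] [Conj and] [VP [V arrived]]]]]]
[S [NP [Det that] [N bridge]] [VP [VP [V arrived] [CP [C that] [S [NP [Det that] [N hill]] [VP [V arrived]]]]] [Conj and] [VP [VP [AdvP [Adv slowly]] [VP [V thought] [NP [Det that] [AP [Adj brilliant]] [N hill]]]] [Conj and] [VP [V arrived]]]]]
The trees differ in how a recursive rule is bracketed over the same span.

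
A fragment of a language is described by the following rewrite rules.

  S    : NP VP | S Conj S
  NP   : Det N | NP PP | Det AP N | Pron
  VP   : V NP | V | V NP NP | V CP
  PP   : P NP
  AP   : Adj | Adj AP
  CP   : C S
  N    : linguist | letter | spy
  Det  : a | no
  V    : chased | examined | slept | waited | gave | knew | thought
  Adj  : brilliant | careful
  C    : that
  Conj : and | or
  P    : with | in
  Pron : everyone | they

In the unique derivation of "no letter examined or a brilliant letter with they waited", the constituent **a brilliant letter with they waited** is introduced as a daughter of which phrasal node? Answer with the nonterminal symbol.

S

S
  S
    NP
      Det: no
      N: letter
    VP
      V: examined
  Conj: or
  S
    NP
      NP
        Det: a
        AP
          Adj: brilliant
        N: letter
      PP
        P: with
        NP
          Pron: they
    VP
      V: waited
The span 'a brilliant letter with they waited' is the S node built by S → NP VP.
Its mother is the S built by S → S Conj S.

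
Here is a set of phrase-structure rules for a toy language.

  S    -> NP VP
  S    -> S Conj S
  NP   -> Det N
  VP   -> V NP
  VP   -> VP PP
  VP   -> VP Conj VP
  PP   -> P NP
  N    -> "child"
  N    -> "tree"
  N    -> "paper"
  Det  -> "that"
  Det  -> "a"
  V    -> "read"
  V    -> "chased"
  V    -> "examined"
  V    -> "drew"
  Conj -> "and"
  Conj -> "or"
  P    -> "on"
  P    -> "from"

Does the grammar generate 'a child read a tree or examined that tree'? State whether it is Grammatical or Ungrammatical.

[S [NP [Det a] [N child]] [VP [VP [V read] [NP [Det a] [N tree]]] [Conj or] [VP [V examined] [NP [Det that] [N tree]]]]]
Each bracket corresponds to one application of a listed rule, so the string is derivable from S.

Grammatical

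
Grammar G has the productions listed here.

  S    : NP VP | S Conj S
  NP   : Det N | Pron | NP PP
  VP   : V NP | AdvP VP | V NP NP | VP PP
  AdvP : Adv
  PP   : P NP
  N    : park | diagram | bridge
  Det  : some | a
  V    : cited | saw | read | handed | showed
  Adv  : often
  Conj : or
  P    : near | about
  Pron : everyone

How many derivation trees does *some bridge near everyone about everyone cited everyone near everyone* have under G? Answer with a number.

Two of the 4 distinct bracketings:
[S [NP [NP [Det some] [N bridge]] [PP [P near] [NP [NP [Pron everyone]] [PP [P about] [NP [Pron everyone]]]]]] [VP [V cited] [NP [NP [Pron everyone]] [PP [P near] [NP [Pron everyone]]]]]]
[S [NP [NP [Det some] [N bridge]] [PP [P near] [NP [NP [Pron everyone]] [PP [P about] [NP [Pron everyone]]]]]] [VP [VP [V cited] [NP [Pron everyone]]] [PP [P near] [NP [Pron everyone]]]]]
The difference turns on whether VP → VP PP is used at the relevant span, versus an alternative expansion of VP.

4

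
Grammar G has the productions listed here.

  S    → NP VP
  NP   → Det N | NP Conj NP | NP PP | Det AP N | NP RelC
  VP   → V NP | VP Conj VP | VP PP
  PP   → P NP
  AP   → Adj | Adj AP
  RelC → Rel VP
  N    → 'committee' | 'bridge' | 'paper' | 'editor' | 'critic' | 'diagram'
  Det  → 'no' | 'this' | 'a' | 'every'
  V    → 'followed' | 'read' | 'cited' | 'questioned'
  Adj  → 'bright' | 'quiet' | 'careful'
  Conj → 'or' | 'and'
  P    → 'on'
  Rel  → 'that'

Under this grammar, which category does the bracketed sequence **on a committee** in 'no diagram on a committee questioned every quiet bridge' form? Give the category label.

S
  NP
    NP
      Det: no
      N: diagram
    PP
      P: on
      NP
        Det: a
        N: committee
  VP
    V: questioned
    NP
      Det: every
      AP
        Adj: quiet
      N: bridge
The span 'on a committee' is the PP node built by PP → P NP.

PP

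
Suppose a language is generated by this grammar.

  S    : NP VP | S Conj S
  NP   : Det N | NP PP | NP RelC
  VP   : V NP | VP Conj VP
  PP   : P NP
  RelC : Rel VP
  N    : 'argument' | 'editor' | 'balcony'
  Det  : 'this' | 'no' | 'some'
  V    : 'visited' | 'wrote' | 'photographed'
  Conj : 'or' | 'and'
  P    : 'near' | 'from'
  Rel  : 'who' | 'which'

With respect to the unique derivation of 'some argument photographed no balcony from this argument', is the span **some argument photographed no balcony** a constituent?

[S [NP [Det some] [N argument]] [VP [V photographed] [NP [NP [Det no] [N balcony]] [PP [P from] [NP [Det this] [N argument]]]]]]
The smallest constituent containing 'some argument photographed no balcony' is the S spanning 'some argument photographed no balcony from this argument'; no single node in the tree dominates exactly the given words.

No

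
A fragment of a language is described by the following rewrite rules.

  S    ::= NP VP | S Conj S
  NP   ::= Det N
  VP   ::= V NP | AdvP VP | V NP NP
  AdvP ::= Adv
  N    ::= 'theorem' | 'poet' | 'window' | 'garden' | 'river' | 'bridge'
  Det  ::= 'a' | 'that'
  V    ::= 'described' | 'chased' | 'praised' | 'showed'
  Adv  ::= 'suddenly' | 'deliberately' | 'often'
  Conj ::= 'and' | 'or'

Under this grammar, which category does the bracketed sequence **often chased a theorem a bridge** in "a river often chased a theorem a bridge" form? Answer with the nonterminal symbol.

VP

S
  NP
    Det: a
    N: river
  VP
    AdvP
      Adv: often
    VP
      V: chased
      NP
        Det: a
        N: theorem
      NP
        Det: a
        N: bridge
The span 'often chased a theorem a bridge' is the VP node built by VP → AdvP VP.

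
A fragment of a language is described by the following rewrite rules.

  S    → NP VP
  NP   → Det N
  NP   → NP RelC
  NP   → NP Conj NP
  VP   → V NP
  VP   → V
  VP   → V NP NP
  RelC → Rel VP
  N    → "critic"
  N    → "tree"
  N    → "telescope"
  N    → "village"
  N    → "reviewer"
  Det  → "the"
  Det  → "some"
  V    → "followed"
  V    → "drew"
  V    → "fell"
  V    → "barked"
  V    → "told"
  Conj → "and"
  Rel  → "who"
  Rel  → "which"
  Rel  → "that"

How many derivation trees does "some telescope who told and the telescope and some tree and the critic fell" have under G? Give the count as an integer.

5

Two of the 5 distinct bracketings:
[S [NP [NP [NP [Det some] [N telescope]] [RelC [Rel who] [VP [V told]]]] [Conj and] [NP [NP [Det the] [N telescope]] [Conj and] [NP [NP [Det some] [N tree]] [Conj and] [NP [Det the] [N critic]]]]] [VP [V fell]]]
[S [NP [NP [NP [Det some] [N telescope]] [RelC [Rel who] [VP [V told]]]] [Conj and] [NP [NP [NP [Det the] [N telescope]] [Conj and] [NP [Det some] [N tree]]] [Conj and] [NP [Det the] [N critic]]]] [VP [V fell]]]
The trees differ in how a recursive rule is bracketed over the same span.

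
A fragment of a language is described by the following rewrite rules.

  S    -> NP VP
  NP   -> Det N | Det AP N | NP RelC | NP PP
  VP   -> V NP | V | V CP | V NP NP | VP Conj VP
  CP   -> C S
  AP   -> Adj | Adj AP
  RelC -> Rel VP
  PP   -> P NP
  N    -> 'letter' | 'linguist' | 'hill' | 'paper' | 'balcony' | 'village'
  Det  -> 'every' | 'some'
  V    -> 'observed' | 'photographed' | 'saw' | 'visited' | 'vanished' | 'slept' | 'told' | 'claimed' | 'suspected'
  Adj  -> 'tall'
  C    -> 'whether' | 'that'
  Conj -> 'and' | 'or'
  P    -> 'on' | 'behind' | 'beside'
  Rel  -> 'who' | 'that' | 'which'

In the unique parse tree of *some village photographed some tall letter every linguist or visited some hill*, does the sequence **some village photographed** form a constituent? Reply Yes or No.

[S [NP [Det some] [N village]] [VP [VP [V photographed] [NP [Det some] [AP [Adj tall]] [N letter]] [NP [Det every] [N linguist]]] [Conj or] [VP [V visited] [NP [Det some] [N hill]]]]]
The smallest constituent containing 'some village photographed' is the S spanning 'some village photographed some tall letter every linguist or visited some hill'; no single node in the tree dominates exactly the given words.

No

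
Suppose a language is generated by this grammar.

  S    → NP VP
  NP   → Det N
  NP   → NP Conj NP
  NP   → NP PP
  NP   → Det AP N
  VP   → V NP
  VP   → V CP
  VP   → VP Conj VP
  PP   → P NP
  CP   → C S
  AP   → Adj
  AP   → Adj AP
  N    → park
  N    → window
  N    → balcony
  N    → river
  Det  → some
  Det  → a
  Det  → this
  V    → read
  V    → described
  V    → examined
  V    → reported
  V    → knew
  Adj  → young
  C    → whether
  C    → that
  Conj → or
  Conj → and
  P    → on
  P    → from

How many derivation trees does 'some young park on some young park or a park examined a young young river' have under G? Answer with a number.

2

The two bracketings:
[S [NP [NP [NP [Det some] [AP [Adj young]] [N park]] [PP [P on] [NP [Det some] [AP [Adj young]] [N park]]]] [Conj or] [NP [Det a] [N park]]] [VP [V examined] [NP [Det a] [AP [Adj young] [AP [Adj young]]] [N river]]]]
[S [NP [NP [Det some] [AP [Adj young]] [N park]] [PP [P on] [NP [NP [Det some] [AP [Adj young]] [N park]] [Conj or] [NP [Det a] [N park]]]]] [VP [V examined] [NP [Det a] [AP [Adj young] [AP [Adj young]]] [N river]]]]
The trees differ in how a recursive rule is bracketed over the same span.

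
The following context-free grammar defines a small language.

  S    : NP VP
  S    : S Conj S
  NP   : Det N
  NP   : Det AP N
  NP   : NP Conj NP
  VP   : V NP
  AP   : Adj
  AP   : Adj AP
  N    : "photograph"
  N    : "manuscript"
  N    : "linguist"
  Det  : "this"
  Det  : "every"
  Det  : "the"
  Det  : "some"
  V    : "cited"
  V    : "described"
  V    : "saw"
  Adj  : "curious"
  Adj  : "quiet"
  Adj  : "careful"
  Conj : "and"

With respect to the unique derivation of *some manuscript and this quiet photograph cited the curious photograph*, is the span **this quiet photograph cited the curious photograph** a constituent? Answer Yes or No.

No

[S [NP [NP [Det some] [N manuscript]] [Conj and] [NP [Det this] [AP [Adj quiet]] [N photograph]]] [VP [V cited] [NP [Det the] [AP [Adj curious]] [N photograph]]]]
The smallest constituent containing 'this quiet photograph cited the curious photograph' is the S spanning 'some manuscript and this quiet photograph cited the curious photograph'; no single node in the tree dominates exactly the given words.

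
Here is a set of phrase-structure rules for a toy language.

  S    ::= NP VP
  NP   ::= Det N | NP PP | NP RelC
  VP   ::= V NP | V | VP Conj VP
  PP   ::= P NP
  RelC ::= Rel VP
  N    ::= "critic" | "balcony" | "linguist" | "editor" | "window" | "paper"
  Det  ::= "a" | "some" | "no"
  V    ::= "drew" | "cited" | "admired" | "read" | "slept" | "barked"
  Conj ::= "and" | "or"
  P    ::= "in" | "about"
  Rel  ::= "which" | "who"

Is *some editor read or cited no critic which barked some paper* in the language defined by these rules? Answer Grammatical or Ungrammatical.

S
  NP
    Det: some
    N: editor
  VP
    VP
      V: read
    Conj: or
    VP
      V: cited
      NP
        NP
          Det: no
          N: critic
        RelC
          Rel: which
          VP
            V: barked
            NP
              Det: some
              N: paper
The bracketing above is licensed at every node by one of the given productions, with S at the root.

Grammatical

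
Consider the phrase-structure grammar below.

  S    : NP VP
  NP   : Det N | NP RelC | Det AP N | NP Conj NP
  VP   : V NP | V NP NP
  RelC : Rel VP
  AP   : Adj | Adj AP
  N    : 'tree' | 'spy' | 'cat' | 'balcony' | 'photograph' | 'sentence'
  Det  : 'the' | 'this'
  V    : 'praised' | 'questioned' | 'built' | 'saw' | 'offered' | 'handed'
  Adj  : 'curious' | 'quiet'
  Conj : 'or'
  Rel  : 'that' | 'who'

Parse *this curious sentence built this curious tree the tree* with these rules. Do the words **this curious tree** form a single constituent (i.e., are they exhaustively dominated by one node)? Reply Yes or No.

Yes

[S [NP [Det this] [AP [Adj curious]] [N sentence]] [VP [V built] [NP [Det this] [AP [Adj curious]] [N tree]] [NP [Det the] [N tree]]]]
The words 'this curious tree' are exhaustively dominated by a single NP node (built by NP → Det AP N), so they form a constituent.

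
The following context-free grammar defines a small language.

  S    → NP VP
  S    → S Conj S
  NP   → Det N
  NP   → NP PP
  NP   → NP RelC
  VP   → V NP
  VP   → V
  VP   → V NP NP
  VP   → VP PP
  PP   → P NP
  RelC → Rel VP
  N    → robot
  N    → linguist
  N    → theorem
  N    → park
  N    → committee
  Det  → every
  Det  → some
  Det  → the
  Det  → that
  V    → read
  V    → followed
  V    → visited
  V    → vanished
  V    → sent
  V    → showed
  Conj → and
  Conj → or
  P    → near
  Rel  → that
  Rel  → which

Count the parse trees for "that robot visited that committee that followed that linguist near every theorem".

Two of the 6 distinct bracketings:
[S [NP [Det that] [N robot]] [VP [V visited] [NP [NP [NP [Det that] [N committee]] [RelC [Rel that] [VP [V followed] [NP [Det that] [N linguist]]]]] [PP [P near] [NP [Det every] [N theorem]]]]]]
[S [NP [Det that] [N robot]] [VP [V visited] [NP [NP [Det that] [N committee]] [RelC [Rel that] [VP [V followed] [NP [NP [Det that] [N linguist]] [PP [P near] [NP [Det every] [N theorem]]]]]]]]]
The trees differ in how a recursive rule is bracketed over the same span.

6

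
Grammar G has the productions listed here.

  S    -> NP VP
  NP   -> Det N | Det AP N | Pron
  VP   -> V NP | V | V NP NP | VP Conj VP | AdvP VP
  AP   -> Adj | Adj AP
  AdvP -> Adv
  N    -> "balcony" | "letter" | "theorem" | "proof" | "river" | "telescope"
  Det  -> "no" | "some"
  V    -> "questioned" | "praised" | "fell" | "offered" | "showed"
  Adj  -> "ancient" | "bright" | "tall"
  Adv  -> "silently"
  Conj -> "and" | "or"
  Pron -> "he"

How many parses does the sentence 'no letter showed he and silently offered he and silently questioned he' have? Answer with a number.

Two of the 3 distinct bracketings:
[S [NP [Det no] [N letter]] [VP [VP [V showed] [NP [Pron he]]] [Conj and] [VP [VP [AdvP [Adv silently]] [VP [V offered] [NP [Pron he]]]] [Conj and] [VP [AdvP [Adv silently]] [VP [V questioned] [NP [Pron he]]]]]]]
[S [NP [Det no] [N letter]] [VP [VP [V showed] [NP [Pron he]]] [Conj and] [VP [AdvP [Adv silently]] [VP [VP [V offered] [NP [Pron he]]] [Conj and] [VP [AdvP [Adv silently]] [VP [V questioned] [NP [Pron he]]]]]]]]
The trees differ in how a recursive rule is bracketed over the same span.

3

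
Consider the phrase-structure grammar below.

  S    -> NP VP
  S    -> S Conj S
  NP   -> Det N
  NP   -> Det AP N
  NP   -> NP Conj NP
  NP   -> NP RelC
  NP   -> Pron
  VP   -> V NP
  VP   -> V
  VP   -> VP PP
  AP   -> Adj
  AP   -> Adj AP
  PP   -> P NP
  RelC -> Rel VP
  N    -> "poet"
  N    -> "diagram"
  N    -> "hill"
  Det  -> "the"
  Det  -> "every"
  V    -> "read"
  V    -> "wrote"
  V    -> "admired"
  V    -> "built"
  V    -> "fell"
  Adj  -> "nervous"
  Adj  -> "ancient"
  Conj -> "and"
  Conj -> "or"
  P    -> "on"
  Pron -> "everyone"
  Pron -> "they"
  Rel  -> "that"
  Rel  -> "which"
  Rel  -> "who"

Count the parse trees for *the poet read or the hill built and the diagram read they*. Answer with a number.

The two bracketings:
[S [S [NP [Det the] [N poet]] [VP [V read]]] [Conj or] [S [S [NP [Det the] [N hill]] [VP [V built]]] [Conj and] [S [NP [Det the] [N diagram]] [VP [V read] [NP [Pron they]]]]]]
[S [S [S [NP [Det the] [N poet]] [VP [V read]]] [Conj or] [S [NP [Det the] [N hill]] [VP [V built]]]] [Conj and] [S [NP [Det the] [N diagram]] [VP [V read] [NP [Pron they]]]]]
The trees differ in how a recursive rule is bracketed over the same span.

2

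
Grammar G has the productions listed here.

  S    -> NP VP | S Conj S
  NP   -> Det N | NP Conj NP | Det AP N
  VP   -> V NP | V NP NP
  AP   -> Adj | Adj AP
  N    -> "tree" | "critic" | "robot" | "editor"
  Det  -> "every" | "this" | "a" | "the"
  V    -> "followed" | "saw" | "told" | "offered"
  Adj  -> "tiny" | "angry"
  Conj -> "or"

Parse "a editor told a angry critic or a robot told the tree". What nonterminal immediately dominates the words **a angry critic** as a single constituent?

NP

S
  S
    NP
      Det: a
      N: editor
    VP
      V: told
      NP
        Det: a
        AP
          Adj: angry
        N: critic
  Conj: or
  S
    NP
      Det: a
      N: robot
    VP
      V: told
      NP
        Det: the
        N: tree
The span 'a angry critic' is the NP node built by NP → Det AP N.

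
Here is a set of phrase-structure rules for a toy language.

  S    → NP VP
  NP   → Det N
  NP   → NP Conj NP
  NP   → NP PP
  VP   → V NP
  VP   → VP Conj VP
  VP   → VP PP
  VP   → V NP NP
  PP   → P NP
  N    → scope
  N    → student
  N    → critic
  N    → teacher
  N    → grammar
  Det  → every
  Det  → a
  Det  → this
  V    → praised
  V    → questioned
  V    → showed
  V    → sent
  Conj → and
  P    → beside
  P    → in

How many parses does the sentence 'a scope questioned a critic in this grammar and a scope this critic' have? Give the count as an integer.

The two bracketings:
[S [NP [Det a] [N scope]] [VP [V questioned] [NP [NP [NP [Det a] [N critic]] [PP [P in] [NP [Det this] [N grammar]]]] [Conj and] [NP [Det a] [N scope]]] [NP [Det this] [N critic]]]]
[S [NP [Det a] [N scope]] [VP [V questioned] [NP [NP [Det a] [N critic]] [PP [P in] [NP [NP [Det this] [N grammar]] [Conj and] [NP [Det a] [N scope]]]]] [NP [Det this] [N critic]]]]
The trees differ in how a recursive rule is bracketed over the same span.

2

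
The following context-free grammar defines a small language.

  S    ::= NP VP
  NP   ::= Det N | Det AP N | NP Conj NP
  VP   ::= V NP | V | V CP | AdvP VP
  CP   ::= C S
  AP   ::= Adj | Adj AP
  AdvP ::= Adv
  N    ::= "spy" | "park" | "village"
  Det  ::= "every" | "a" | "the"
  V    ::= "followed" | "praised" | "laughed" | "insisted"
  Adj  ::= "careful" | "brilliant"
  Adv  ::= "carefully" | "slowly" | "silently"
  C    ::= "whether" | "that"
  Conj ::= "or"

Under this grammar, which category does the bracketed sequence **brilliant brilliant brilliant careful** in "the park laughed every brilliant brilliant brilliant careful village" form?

S
  NP
    Det: the
    N: park
  VP
    V: laughed
    NP
      Det: every
      AP
        Adj: brilliant
        AP
          Adj: brilliant
          AP
            Adj: brilliant
            AP
              Adj: careful
      N: village
The span 'brilliant brilliant brilliant careful' is the AP node built by AP → Adj AP.

AP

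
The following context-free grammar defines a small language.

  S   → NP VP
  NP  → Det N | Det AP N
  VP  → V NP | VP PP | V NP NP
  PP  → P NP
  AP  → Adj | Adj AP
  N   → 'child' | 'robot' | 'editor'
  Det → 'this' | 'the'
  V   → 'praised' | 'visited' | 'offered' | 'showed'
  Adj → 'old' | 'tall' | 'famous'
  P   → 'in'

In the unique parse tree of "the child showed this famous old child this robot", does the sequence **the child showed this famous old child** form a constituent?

No

[S [NP [Det the] [N child]] [VP [V showed] [NP [Det this] [AP [Adj famous] [AP [Adj old]]] [N child]] [NP [Det this] [N robot]]]]
The smallest constituent containing 'the child showed this famous old child' is the S spanning 'the child showed this famous old child this robot'; no single node in the tree dominates exactly the given words.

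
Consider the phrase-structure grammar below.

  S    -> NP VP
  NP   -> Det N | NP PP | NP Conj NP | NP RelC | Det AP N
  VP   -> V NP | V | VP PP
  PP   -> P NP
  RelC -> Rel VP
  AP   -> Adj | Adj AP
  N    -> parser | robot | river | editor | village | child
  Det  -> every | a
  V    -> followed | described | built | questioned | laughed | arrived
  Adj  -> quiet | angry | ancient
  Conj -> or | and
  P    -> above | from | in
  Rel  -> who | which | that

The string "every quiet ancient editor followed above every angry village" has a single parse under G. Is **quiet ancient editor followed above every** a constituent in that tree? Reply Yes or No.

No

[S [NP [Det every] [AP [Adj quiet] [AP [Adj ancient]]] [N editor]] [VP [VP [V followed]] [PP [P above] [NP [Det every] [AP [Adj angry]] [N village]]]]]
The smallest constituent containing 'quiet ancient editor followed above every' is the S spanning 'every quiet ancient editor followed above every angry village'; no single node in the tree dominates exactly the given words.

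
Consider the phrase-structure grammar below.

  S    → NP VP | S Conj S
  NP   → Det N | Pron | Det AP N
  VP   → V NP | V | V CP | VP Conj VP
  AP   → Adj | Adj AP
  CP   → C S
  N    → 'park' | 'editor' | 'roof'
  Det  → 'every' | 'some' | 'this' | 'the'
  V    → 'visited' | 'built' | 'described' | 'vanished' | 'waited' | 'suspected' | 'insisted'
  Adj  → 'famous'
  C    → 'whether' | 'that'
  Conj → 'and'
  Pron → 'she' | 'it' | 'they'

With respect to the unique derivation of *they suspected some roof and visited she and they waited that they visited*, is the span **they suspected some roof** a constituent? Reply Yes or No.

[S [S [NP [Pron they]] [VP [VP [V suspected] [NP [Det some] [N roof]]] [Conj and] [VP [V visited] [NP [Pron she]]]]] [Conj and] [S [NP [Pron they]] [VP [V waited] [CP [C that] [S [NP [Pron they]] [VP [V visited]]]]]]]
The smallest constituent containing 'they suspected some roof' is the S spanning 'they suspected some roof and visited she'; no single node in the tree dominates exactly the given words.

No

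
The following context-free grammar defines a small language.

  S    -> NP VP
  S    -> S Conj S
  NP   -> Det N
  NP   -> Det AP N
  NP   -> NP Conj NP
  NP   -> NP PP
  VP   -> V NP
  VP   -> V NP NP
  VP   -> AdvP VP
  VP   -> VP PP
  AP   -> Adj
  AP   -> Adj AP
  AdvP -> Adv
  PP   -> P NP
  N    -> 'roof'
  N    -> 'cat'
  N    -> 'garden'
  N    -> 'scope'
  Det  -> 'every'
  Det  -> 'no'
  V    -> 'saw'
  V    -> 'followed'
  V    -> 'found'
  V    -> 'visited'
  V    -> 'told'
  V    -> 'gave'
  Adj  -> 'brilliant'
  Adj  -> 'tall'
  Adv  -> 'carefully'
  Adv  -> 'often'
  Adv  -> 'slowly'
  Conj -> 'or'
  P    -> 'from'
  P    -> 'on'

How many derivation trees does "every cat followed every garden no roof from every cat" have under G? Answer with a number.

2

The two bracketings:
[S [NP [Det every] [N cat]] [VP [V followed] [NP [Det every] [N garden]] [NP [NP [Det no] [N roof]] [PP [P from] [NP [Det every] [N cat]]]]]]
[S [NP [Det every] [N cat]] [VP [VP [V followed] [NP [Det every] [N garden]] [NP [Det no] [N roof]]] [PP [P from] [NP [Det every] [N cat]]]]]
The difference turns on whether NP → NP PP is used at the relevant span, versus an alternative expansion of NP.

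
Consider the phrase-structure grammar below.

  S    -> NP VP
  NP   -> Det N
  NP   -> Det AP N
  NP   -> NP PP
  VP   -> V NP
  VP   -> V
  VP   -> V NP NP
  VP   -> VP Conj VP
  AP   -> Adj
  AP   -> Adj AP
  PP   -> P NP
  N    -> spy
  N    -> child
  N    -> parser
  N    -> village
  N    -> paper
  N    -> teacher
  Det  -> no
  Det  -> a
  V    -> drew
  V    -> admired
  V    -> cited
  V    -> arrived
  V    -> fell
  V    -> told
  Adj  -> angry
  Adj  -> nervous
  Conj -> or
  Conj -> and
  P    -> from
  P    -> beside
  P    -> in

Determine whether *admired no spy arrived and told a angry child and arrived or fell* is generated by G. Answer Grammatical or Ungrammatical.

Ungrammatical

For S → NP VP, no prefix of the string parses as an NP.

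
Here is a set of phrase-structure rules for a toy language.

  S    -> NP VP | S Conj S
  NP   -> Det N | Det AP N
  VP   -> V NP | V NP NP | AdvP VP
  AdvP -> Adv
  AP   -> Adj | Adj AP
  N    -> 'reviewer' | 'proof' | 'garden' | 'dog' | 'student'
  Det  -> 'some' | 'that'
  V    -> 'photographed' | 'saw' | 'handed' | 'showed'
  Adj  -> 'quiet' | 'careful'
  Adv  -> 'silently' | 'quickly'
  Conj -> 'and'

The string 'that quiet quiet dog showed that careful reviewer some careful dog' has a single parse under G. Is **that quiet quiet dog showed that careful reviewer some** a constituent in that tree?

[S [NP [Det that] [AP [Adj quiet] [AP [Adj quiet]]] [N dog]] [VP [V showed] [NP [Det that] [AP [Adj careful]] [N reviewer]] [NP [Det some] [AP [Adj careful]] [N dog]]]]
The smallest constituent containing 'that quiet quiet dog showed that careful reviewer some' is the S spanning 'that quiet quiet dog showed that careful reviewer some careful dog'; no single node in the tree dominates exactly the given words.

No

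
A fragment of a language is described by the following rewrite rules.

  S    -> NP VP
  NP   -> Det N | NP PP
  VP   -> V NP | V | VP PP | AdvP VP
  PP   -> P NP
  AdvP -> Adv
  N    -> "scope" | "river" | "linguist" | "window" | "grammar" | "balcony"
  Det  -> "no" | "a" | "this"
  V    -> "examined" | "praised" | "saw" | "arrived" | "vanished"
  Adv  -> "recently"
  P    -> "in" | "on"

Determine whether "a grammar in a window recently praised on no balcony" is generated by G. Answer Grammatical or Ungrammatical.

Grammatical

S
  NP
    NP
      Det: a
      N: grammar
    PP
      P: in
      NP
        Det: a
        N: window
  VP
    VP
      AdvP
        Adv: recently
      VP
        V: praised
    PP
      P: on
      NP
        Det: no
        N: balcony
Every word is introduced by a lexical rule and the phrasal rules combine the resulting categories into a single S.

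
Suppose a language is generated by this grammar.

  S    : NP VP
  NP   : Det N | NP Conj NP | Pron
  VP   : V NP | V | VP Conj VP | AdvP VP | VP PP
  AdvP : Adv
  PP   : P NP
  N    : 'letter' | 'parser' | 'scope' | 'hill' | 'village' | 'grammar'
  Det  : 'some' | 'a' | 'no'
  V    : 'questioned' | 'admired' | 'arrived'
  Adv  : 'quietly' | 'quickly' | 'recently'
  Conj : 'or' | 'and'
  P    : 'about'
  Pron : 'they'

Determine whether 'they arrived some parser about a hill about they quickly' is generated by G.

Ungrammatical

For S → NP VP, the only prefix that parses as NP is 'they', but the remainder 'arrived some parser about a hill about they quickly' is not a VP under these rules.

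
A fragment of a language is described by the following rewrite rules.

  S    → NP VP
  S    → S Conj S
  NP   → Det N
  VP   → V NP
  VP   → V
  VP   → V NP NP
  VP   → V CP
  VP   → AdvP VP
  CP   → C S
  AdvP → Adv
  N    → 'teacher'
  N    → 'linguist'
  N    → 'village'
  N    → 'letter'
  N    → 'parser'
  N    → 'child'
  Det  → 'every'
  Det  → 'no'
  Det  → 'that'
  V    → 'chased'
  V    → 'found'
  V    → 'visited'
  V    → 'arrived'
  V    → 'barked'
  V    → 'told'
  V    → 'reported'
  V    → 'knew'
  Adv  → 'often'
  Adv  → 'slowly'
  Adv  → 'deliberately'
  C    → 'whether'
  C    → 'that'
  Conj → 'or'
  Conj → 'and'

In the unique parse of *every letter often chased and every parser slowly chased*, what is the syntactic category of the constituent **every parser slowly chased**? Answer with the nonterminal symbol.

S
  S
    NP
      Det: every
      N: letter
    VP
      AdvP
        Adv: often
      VP
        V: chased
  Conj: and
  S
    NP
      Det: every
      N: parser
    VP
      AdvP
        Adv: slowly
      VP
        V: chased
The span 'every parser slowly chased' is the S node built by S → NP VP.

S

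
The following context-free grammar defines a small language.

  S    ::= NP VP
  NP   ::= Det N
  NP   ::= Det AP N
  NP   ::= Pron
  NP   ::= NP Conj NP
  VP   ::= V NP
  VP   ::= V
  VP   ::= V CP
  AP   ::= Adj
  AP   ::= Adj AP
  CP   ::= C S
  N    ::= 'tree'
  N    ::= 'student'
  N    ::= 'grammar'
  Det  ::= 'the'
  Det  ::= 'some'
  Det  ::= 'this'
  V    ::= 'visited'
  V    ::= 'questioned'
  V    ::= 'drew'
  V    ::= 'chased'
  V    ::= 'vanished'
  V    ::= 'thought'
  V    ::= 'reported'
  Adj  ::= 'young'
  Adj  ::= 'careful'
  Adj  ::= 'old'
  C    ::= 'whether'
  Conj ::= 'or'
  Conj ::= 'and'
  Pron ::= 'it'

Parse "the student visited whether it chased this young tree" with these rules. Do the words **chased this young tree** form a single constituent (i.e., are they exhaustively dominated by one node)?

[S [NP [Det the] [N student]] [VP [V visited] [CP [C whether] [S [NP [Pron it]] [VP [V chased] [NP [Det this] [AP [Adj young]] [N tree]]]]]]]
The words 'chased this young tree' are exhaustively dominated by a single VP node (built by VP → V NP), so they form a constituent.

Yes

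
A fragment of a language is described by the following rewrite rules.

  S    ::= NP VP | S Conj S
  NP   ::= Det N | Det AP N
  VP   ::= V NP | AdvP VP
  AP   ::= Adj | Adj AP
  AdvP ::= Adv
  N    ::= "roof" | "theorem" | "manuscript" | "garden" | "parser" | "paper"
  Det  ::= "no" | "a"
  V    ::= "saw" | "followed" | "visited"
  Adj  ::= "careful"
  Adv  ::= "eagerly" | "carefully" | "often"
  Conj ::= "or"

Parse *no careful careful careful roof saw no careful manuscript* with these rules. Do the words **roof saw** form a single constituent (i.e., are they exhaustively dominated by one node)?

[S [NP [Det no] [AP [Adj careful] [AP [Adj careful] [AP [Adj careful]]]] [N roof]] [VP [V saw] [NP [Det no] [AP [Adj careful]] [N manuscript]]]]
The smallest constituent containing 'roof saw' is the S spanning 'no careful careful careful roof saw no careful manuscript'; no single node in the tree dominates exactly the given words.

No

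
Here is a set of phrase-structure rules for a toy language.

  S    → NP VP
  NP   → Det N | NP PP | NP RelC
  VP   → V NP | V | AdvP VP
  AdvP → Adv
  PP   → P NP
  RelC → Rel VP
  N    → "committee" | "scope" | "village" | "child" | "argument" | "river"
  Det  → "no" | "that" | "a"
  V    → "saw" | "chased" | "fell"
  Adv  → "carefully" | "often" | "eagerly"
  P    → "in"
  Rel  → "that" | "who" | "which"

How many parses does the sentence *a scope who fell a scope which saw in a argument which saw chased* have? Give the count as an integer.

7

Two of the 7 distinct bracketings:
[S [NP [NP [NP [Det a] [N scope]] [RelC [Rel who] [VP [V fell] [NP [NP [Det a] [N scope]] [RelC [Rel which] [VP [V saw]]]]]]] [PP [P in] [NP [NP [Det a] [N argument]] [RelC [Rel which] [VP [V saw]]]]]] [VP [V chased]]]
[S [NP [NP [NP [NP [Det a] [N scope]] [RelC [Rel who] [VP [V fell] [NP [Det a] [N scope]]]]] [RelC [Rel which] [VP [V saw]]]] [PP [P in] [NP [NP [Det a] [N argument]] [RelC [Rel which] [VP [V saw]]]]]] [VP [V chased]]]
The trees differ in how a recursive rule is bracketed over the same span.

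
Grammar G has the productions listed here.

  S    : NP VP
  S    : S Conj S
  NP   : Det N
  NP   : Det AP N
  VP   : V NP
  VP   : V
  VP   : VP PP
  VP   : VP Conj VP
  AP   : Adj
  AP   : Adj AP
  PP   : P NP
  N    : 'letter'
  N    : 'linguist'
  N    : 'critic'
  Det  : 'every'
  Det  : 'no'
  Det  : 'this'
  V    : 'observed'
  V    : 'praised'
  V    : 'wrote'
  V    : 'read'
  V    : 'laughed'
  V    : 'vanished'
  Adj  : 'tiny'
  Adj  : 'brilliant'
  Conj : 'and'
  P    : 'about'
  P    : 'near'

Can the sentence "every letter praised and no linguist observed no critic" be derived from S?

S
  S
    NP
      Det: every
      N: letter
    VP
      V: praised
  Conj: and
  S
    NP
      Det: no
      N: linguist
    VP
      V: observed
      NP
        Det: no
        N: critic
Each bracket corresponds to one application of a listed rule, so the string is derivable from S.

Grammatical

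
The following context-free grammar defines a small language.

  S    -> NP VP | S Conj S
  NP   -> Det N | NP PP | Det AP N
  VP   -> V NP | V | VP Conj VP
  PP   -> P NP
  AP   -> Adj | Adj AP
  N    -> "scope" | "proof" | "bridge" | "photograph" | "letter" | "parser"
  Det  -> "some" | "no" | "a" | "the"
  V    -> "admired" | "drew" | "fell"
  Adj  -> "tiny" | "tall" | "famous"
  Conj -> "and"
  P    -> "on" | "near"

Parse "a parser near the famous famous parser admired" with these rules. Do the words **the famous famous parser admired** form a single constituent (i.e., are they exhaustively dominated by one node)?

No

[S [NP [NP [Det a] [N parser]] [PP [P near] [NP [Det the] [AP [Adj famous] [AP [Adj famous]]] [N parser]]]] [VP [V admired]]]
The smallest constituent containing 'the famous famous parser admired' is the S spanning 'a parser near the famous famous parser admired'; no single node in the tree dominates exactly the given words.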